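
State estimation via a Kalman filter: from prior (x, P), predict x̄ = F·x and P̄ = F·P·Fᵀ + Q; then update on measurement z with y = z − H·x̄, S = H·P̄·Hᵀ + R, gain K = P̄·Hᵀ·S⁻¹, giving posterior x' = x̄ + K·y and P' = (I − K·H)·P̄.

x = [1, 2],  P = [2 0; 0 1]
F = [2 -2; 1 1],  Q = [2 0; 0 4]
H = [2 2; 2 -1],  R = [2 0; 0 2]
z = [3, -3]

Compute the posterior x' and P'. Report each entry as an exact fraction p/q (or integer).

x' = [-1024/1849, 3861/1849]
P' = [498/1849 -184/1849; -184/1849 766/1849]

x̄ = F·x = [-2, 3]
P̄ = F·P·Fᵀ + Q = [14 2; 2 7]
y = z − H·x̄ = [1, 4]
S = H·P̄·Hᵀ + R = [102 46; 46 57]
K = P̄·Hᵀ·S⁻¹ = [314/1849 590/1849; 582/1849 -567/1849]
x' = x̄ + K·y = [-1024/1849, 3861/1849]
P' = (I − K·H)·P̄ = [498/1849 -184/1849; -184/1849 766/1849]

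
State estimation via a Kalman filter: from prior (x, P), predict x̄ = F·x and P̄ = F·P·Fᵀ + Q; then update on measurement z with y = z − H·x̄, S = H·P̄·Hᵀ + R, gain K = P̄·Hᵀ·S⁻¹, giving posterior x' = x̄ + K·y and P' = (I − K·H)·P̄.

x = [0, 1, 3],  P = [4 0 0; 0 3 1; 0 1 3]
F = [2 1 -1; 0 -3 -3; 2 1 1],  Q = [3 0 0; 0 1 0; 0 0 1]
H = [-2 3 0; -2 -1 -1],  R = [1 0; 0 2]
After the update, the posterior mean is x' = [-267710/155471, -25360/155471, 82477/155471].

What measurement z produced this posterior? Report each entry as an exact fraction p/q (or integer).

z = [3, 3]

x̄ = F·x = [-2, -12, 4]
P̄ = F·P·Fᵀ + Q = [23 0 16; 0 73 -24; 16 -24 25]
S = H·P̄·Hᵀ + R = [750 -23; -23 208]
K = P̄·Hᵀ·S⁻¹ = [-10994/155471 -47558/155471; 44425/155471 -31713/155471; -22391/155471 -27142/155471]
x' − x̄ = [43232/155471, 1840292/155471, -539407/155471] = K·y
y = (KᵀK)⁻¹·Kᵀ·(x' − x̄) = [35, -9]
z = y + H·x̄ = [35, -9] + [-32, 12] = [3, 3]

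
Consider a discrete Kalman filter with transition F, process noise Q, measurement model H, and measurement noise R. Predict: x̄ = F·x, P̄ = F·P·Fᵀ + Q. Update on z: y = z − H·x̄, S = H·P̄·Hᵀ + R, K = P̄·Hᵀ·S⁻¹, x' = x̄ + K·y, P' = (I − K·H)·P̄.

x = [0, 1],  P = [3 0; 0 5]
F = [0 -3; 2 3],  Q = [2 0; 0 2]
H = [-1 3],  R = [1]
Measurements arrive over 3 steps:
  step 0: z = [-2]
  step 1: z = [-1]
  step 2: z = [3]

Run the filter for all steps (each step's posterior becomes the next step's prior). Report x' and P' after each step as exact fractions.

step 0: x' = [1/849, -187/283], P' = [6779/849 733/283; 733/283 269/283]
step 1: x' = [98927/77193, 7027/77193], P' = [502139/231579 159565/231579; 159565/231579 76283/231579]
step 2: x' = [2180201/6322475, 4259279/3793485], P' = [13643529/6322475 2593561/3793485; 2593561/3793485 82617/252899]

step 0: x̄ = F·x = [-3, 3]
step 0: P̄ = F·P·Fᵀ + Q = [47 -45; -45 59]
step 0: y = z − H·x̄ = [-14]
step 0: S = H·P̄·Hᵀ + R = [849]
step 0: K = P̄·Hᵀ·S⁻¹ = [-182/849; 74/283]
step 0: x' = x̄ + K·y = [1/849, -187/283]
step 0: P' = (I − K·H)·P̄ = [6779/849 733/283; 733/283 269/283]
step 1: x̄ = F·x = [561/283, -1681/849]
step 1: P̄ = F·P·Fᵀ + Q = [2987/283 -6819/283; -6819/283 62465/849]
step 1: y = z − H·x̄ = [1959/283]
step 1: S = H·P̄·Hᵀ + R = [231579/283]
step 1: K = P̄·Hᵀ·S⁻¹ = [-23444/231579; 69284/231579]
step 1: x' = x̄ + K·y = [98927/77193, 7027/77193]
step 1: P' = (I − K·H)·P̄ = [502139/231579 159565/231579; 159565/231579 76283/231579]
step 2: x̄ = F·x = [-7027/25731, 218935/77193]
step 2: P̄ = F·P·Fᵀ + Q = [127745/25731 -547979/77193; -547979/77193 5073041/231579]
step 2: y = z − H·x̄ = [-148769/25731]
step 2: S = H·P̄·Hᵀ + R = [6322475/25731]
step 2: K = P̄·Hᵀ·S⁻¹ = [-675724/6322475; 1124204/3793485]
step 2: x' = x̄ + K·y = [2180201/6322475, 4259279/3793485]
step 2: P' = (I − K·H)·P̄ = [13643529/6322475 2593561/3793485; 2593561/3793485 82617/252899]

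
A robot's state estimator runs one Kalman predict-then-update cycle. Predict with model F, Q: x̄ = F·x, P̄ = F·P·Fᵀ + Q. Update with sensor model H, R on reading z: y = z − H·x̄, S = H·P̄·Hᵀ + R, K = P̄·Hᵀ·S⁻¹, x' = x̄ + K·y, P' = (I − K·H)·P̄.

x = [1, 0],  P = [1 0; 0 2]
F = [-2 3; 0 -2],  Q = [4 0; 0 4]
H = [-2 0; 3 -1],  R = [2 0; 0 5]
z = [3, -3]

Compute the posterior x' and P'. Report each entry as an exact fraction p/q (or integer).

x̄ = F·x = [-2, 0]
P̄ = F·P·Fᵀ + Q = [26 -12; -12 12]
y = z − H·x̄ = [-1, 3]
S = H·P̄·Hᵀ + R = [106 -180; -180 323]
K = P̄·Hᵀ·S⁻¹ = [-298/919 90/919; -444/919 -384/919]
x' = x̄ + K·y = [-1270/919, -708/919]
P' = (I − K·H)·P̄ = [298/919 444/919; 444/919 3252/919]

x' = [-1270/919, -708/919]
P' = [298/919 444/919; 444/919 3252/919]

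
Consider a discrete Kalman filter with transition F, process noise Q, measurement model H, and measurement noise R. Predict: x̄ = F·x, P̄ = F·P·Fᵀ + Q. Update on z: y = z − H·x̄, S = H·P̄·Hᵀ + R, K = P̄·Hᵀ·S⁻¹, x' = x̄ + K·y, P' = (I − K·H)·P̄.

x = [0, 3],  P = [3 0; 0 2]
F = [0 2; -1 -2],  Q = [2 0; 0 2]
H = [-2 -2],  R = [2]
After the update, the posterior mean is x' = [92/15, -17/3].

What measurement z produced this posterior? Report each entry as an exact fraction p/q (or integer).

x̄ = F·x = [6, -6]
P̄ = F·P·Fᵀ + Q = [10 -8; -8 13]
S = H·P̄·Hᵀ + R = [30]
K = P̄·Hᵀ·S⁻¹ = [-2/15; -1/3]
x' − x̄ = [2/15, 1/3] = K·y
y = (KᵀK)⁻¹·Kᵀ·(x' − x̄) = [-1]
z = y + H·x̄ = [-1] + [0] = [-1]

z = [-1]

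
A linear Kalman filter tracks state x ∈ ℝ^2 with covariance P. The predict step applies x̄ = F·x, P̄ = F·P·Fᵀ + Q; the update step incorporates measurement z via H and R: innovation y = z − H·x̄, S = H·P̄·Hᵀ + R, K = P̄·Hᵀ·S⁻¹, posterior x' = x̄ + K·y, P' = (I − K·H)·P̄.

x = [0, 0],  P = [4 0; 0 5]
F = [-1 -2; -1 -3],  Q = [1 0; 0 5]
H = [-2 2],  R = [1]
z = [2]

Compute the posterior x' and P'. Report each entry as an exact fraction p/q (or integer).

x' = [4/5, 16/9]
P' = [89/5 18; 18 166/9]

x̄ = F·x = [0, 0]
P̄ = F·P·Fᵀ + Q = [25 34; 34 54]
y = z − H·x̄ = [2]
S = H·P̄·Hᵀ + R = [45]
K = P̄·Hᵀ·S⁻¹ = [2/5; 8/9]
x' = x̄ + K·y = [4/5, 16/9]
P' = (I − K·H)·P̄ = [89/5 18; 18 166/9]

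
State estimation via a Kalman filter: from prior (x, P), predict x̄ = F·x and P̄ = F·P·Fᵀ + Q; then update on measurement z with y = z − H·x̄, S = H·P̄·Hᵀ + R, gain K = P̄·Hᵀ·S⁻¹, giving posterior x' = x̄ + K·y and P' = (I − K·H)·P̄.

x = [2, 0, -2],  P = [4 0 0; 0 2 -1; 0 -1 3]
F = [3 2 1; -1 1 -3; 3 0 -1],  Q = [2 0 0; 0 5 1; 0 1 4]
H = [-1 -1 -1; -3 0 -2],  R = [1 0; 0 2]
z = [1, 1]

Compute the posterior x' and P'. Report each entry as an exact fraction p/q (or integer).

x̄ = F·x = [4, 4, 8]
P̄ = F·P·Fᵀ + Q = [45 -12 35; -12 44 -1; 35 -1 43]
y = z − H·x̄ = [17, 29]
S = H·P̄·Hᵀ + R = [177 358; 358 999]
K = P̄·Hᵀ·S⁻¹ = [5458/48659 -11941/48659; -44573/48659 17824/48659; -8545/48659 -6241/48659]
x' = x̄ + K·y = [-58867/48659, -46209/48659, 63018/48659]
P' = (I − K·H)·P̄ = [112894/48659 39048/48659 -157400/48659; 39048/48659 81921/48659 -76396/48659; -157400/48659 -76396/48659 242341/48659]

x' = [-58867/48659, -46209/48659, 63018/48659]
P' = [112894/48659 39048/48659 -157400/48659; 39048/48659 81921/48659 -76396/48659; -157400/48659 -76396/48659 242341/48659]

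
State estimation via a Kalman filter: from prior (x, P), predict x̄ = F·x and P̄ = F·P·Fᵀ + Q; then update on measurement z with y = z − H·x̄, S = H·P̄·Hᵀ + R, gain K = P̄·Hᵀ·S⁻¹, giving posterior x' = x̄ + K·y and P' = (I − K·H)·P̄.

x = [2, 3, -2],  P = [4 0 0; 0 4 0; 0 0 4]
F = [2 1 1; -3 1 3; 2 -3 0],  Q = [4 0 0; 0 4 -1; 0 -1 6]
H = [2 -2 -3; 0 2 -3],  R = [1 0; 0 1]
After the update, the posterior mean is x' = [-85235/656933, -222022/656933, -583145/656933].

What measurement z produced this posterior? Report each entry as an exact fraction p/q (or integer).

z = [3, 2]

x̄ = F·x = [5, -9, -5]
P̄ = F·P·Fᵀ + Q = [28 -8 4; -8 80 -37; 4 -37 58]
S = H·P̄·Hᵀ + R = [527 146; 146 1287]
K = P̄·Hᵀ·S⁻¹ = [81308/656933 -23516/656933; -123221/656933 152307/656933; -82196/656933 -117264/656933]
x' − x̄ = [-3369900/656933, 5690375/656933, 2701520/656933] = K·y
y = (KᵀK)⁻¹·Kᵀ·(x' − x̄) = [-40, 5]
z = y + H·x̄ = [-40, 5] + [43, -3] = [3, 2]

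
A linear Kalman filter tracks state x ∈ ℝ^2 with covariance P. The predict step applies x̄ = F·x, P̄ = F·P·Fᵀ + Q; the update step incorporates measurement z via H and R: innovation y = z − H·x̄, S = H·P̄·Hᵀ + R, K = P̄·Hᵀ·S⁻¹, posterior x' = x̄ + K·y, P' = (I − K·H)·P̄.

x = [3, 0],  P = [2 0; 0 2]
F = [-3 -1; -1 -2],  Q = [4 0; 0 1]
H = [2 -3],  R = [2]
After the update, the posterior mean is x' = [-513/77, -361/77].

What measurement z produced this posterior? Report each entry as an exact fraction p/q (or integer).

x̄ = F·x = [-9, -3]
P̄ = F·P·Fᵀ + Q = [24 10; 10 11]
S = H·P̄·Hᵀ + R = [77]
K = P̄·Hᵀ·S⁻¹ = [18/77; -13/77]
x' − x̄ = [180/77, -130/77] = K·y
y = (KᵀK)⁻¹·Kᵀ·(x' − x̄) = [10]
z = y + H·x̄ = [10] + [-9] = [1]

z = [1]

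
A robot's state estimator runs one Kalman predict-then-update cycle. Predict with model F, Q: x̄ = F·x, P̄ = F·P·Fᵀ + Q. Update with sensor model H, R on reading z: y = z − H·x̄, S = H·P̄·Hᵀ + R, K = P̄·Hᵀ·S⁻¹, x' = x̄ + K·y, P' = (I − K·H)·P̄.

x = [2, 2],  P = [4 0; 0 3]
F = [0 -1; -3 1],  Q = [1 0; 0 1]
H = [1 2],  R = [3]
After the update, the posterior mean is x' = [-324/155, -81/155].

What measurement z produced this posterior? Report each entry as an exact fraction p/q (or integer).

z = [-3]

x̄ = F·x = [-2, -4]
P̄ = F·P·Fᵀ + Q = [4 -3; -3 40]
S = H·P̄·Hᵀ + R = [155]
K = P̄·Hᵀ·S⁻¹ = [-2/155; 77/155]
x' − x̄ = [-14/155, 539/155] = K·y
y = (KᵀK)⁻¹·Kᵀ·(x' − x̄) = [7]
z = y + H·x̄ = [7] + [-10] = [-3]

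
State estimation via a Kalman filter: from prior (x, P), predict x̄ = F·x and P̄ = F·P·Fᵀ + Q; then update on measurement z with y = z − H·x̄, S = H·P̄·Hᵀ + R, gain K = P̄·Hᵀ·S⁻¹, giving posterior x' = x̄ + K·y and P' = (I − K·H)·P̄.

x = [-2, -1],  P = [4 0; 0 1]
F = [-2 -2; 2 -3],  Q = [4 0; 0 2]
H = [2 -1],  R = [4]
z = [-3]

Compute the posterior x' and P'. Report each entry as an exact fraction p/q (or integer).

x̄ = F·x = [6, -1]
P̄ = F·P·Fᵀ + Q = [24 -10; -10 27]
y = z − H·x̄ = [-16]
S = H·P̄·Hᵀ + R = [167]
K = P̄·Hᵀ·S⁻¹ = [58/167; -47/167]
x' = x̄ + K·y = [74/167, 585/167]
P' = (I − K·H)·P̄ = [644/167 1056/167; 1056/167 2300/167]

x' = [74/167, 585/167]
P' = [644/167 1056/167; 1056/167 2300/167]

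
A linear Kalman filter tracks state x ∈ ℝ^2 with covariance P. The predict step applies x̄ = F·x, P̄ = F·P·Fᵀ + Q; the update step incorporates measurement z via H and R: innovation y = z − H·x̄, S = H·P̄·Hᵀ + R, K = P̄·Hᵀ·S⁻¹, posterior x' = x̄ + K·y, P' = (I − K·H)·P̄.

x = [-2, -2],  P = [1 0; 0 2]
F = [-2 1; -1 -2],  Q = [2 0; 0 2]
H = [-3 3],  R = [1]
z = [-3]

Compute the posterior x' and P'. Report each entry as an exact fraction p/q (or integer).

x' = [433/104, 51/16]
P' = [191/52 29/8; 29/8 59/16]

x̄ = F·x = [2, 6]
P̄ = F·P·Fᵀ + Q = [8 -2; -2 11]
y = z − H·x̄ = [-15]
S = H·P̄·Hᵀ + R = [208]
K = P̄·Hᵀ·S⁻¹ = [-15/104; 3/16]
x' = x̄ + K·y = [433/104, 51/16]
P' = (I − K·H)·P̄ = [191/52 29/8; 29/8 59/16]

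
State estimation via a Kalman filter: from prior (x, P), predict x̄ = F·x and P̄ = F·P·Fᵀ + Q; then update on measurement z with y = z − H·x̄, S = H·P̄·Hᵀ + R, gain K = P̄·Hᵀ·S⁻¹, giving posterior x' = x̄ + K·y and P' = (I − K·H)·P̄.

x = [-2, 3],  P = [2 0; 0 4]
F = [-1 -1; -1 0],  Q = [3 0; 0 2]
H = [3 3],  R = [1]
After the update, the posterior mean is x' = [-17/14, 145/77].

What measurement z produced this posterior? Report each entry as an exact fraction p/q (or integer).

x̄ = F·x = [-1, 2]
P̄ = F·P·Fᵀ + Q = [9 2; 2 4]
S = H·P̄·Hᵀ + R = [154]
K = P̄·Hᵀ·S⁻¹ = [3/14; 9/77]
x' − x̄ = [-3/14, -9/77] = K·y
y = (KᵀK)⁻¹·Kᵀ·(x' − x̄) = [-1]
z = y + H·x̄ = [-1] + [3] = [2]

z = [2]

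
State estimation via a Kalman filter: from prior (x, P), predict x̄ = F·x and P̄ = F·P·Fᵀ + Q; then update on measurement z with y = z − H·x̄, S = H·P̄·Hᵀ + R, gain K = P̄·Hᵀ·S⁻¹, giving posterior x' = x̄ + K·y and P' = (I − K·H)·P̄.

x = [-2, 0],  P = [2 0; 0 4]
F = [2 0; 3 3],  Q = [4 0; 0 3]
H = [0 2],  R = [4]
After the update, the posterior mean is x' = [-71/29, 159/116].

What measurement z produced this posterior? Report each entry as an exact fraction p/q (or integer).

x̄ = F·x = [-4, -6]
P̄ = F·P·Fᵀ + Q = [12 12; 12 57]
S = H·P̄·Hᵀ + R = [232]
K = P̄·Hᵀ·S⁻¹ = [3/29; 57/116]
x' − x̄ = [45/29, 855/116] = K·y
y = (KᵀK)⁻¹·Kᵀ·(x' − x̄) = [15]
z = y + H·x̄ = [15] + [-12] = [3]

z = [3]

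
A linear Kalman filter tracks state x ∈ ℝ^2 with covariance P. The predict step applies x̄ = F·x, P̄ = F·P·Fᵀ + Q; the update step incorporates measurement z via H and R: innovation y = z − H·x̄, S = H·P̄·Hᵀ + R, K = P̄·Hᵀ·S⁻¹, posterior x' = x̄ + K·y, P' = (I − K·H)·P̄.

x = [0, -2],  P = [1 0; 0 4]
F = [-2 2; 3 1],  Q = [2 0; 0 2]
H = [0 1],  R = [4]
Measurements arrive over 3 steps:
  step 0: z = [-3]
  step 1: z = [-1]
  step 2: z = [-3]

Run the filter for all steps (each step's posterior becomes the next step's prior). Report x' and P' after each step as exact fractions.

step 0: x̄ = F·x = [-4, -2]
step 0: P̄ = F·P·Fᵀ + Q = [22 2; 2 15]
step 0: y = z − H·x̄ = [-1]
step 0: S = H·P̄·Hᵀ + R = [19]
step 0: K = P̄·Hᵀ·S⁻¹ = [2/19; 15/19]
step 0: x' = x̄ + K·y = [-78/19, -53/19]
step 0: P' = (I − K·H)·P̄ = [414/19 8/19; 8/19 60/19]
step 1: x̄ = F·x = [50/19, -287/19]
step 1: P̄ = F·P·Fᵀ + Q = [1870/19 -2332/19; -2332/19 3872/19]
step 1: y = z − H·x̄ = [268/19]
step 1: S = H·P̄·Hᵀ + R = [3948/19]
step 1: K = P̄·Hᵀ·S⁻¹ = [-583/987; 968/987]
step 1: x' = x̄ + K·y = [-5626/987, -1255/987]
step 1: P' = (I − K·H)·P̄ = [25586/987 -2332/987; -2332/987 3872/987]
step 2: x̄ = F·x = [62/7, -18133/987]
step 2: P̄ = F·P·Fᵀ + Q = [982/7 -1100/7; -1100/7 222128/987]
step 2: y = z − H·x̄ = [15172/987]
step 2: S = H·P̄·Hᵀ + R = [226076/987]
step 2: K = P̄·Hᵀ·S⁻¹ = [-38775/56519; 55532/56519]
step 2: x' = x̄ + K·y = [-95446/56519, -184729/56519]
step 2: P' = (I − K·H)·P̄ = [1835594/56519 -155100/56519; -155100/56519 222128/56519]

step 0: x' = [-78/19, -53/19], P' = [414/19 8/19; 8/19 60/19]
step 1: x' = [-5626/987, -1255/987], P' = [25586/987 -2332/987; -2332/987 3872/987]
step 2: x' = [-95446/56519, -184729/56519], P' = [1835594/56519 -155100/56519; -155100/56519 222128/56519]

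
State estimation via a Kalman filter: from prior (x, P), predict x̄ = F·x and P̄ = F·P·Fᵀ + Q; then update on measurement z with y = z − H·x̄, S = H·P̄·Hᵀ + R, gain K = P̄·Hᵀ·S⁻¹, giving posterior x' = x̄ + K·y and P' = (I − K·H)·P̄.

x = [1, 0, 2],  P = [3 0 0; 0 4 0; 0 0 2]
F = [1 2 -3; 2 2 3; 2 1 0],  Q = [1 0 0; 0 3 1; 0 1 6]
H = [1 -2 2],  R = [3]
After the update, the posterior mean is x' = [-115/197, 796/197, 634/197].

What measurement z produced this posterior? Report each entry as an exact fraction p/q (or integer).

z = [-2]

x̄ = F·x = [-5, 8, 2]
P̄ = F·P·Fᵀ + Q = [38 4 14; 4 49 21; 14 21 22]
S = H·P̄·Hᵀ + R = [197]
K = P̄·Hᵀ·S⁻¹ = [58/197; -52/197; 16/197]
x' − x̄ = [870/197, -780/197, 240/197] = K·y
y = (KᵀK)⁻¹·Kᵀ·(x' − x̄) = [15]
z = y + H·x̄ = [15] + [-17] = [-2]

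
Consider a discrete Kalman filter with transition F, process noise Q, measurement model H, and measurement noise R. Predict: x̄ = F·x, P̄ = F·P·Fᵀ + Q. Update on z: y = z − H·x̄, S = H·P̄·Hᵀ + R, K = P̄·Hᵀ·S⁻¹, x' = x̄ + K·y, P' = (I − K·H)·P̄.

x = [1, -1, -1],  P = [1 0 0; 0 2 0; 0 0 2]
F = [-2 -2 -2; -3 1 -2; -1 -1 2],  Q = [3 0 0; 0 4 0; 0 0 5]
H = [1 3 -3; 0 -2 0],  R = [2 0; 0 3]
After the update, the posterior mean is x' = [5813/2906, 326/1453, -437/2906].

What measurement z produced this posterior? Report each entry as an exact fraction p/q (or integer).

x̄ = F·x = [2, -2, -2]
P̄ = F·P·Fᵀ + Q = [23 10 -2; 10 23 -7; -2 -7 16]
S = H·P̄·Hᵀ + R = [574 -200; -200 95]
K = P̄·Hᵀ·S⁻¹ = [321/2906 32/1453; 30/1453 -3202/7265; -789/2906 -3082/7265]
x' − x̄ = [1/2906, 3232/1453, 5375/2906] = K·y
y = (KᵀK)⁻¹·Kᵀ·(x' − x̄) = [1, -5]
z = y + H·x̄ = [1, -5] + [2, 4] = [3, -1]

z = [3, -1]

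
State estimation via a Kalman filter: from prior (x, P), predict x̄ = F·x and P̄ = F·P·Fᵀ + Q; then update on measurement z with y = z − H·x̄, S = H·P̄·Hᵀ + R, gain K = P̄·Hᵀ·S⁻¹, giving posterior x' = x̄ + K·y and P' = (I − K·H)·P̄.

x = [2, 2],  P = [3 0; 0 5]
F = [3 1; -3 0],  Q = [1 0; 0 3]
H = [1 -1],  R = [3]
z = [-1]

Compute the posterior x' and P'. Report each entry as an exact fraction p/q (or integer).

x̄ = F·x = [8, -6]
P̄ = F·P·Fᵀ + Q = [33 -27; -27 30]
y = z − H·x̄ = [-15]
S = H·P̄·Hᵀ + R = [120]
K = P̄·Hᵀ·S⁻¹ = [1/2; -19/40]
x' = x̄ + K·y = [1/2, 9/8]
P' = (I − K·H)·P̄ = [3 3/2; 3/2 117/40]

x' = [1/2, 9/8]
P' = [3 3/2; 3/2 117/40]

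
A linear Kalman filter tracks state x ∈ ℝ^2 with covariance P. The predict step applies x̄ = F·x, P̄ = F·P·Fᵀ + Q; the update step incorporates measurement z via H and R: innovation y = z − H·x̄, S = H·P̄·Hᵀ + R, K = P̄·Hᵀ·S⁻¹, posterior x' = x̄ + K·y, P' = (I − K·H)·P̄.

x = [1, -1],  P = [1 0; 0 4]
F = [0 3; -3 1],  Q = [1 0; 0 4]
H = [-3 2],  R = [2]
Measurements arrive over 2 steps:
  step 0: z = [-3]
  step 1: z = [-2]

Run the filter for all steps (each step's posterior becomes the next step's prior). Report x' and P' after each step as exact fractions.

step 0: x' = [-429/259, -1028/259], P' = [2014/259 2934/259; 2934/259 4399/259]
step 1: x' = [-10152/8461, -94113/33844], P' = [16426/8461 89433/33844; 89433/33844 2197933/541504]

step 0: x̄ = F·x = [-3, -4]
step 0: P̄ = F·P·Fᵀ + Q = [37 12; 12 17]
step 0: y = z − H·x̄ = [-4]
step 0: S = H·P̄·Hᵀ + R = [259]
step 0: K = P̄·Hᵀ·S⁻¹ = [-87/259; -2/259]
step 0: x' = x̄ + K·y = [-429/259, -1028/259]
step 0: P' = (I − K·H)·P̄ = [2014/259 2934/259; 2934/259 4399/259]
step 1: x̄ = F·x = [-3084/259, 1]
step 1: P̄ = F·P·Fᵀ + Q = [39850/259 -51; -51 23]
step 1: y = z − H·x̄ = [-10288/259]
step 1: S = H·P̄·Hᵀ + R = [541504/259]
step 1: K = P̄·Hᵀ·S⁻¹ = [-9123/33844; 51541/541504]
step 1: x' = x̄ + K·y = [-10152/8461, -94113/33844]
step 1: P' = (I − K·H)·P̄ = [16426/8461 89433/33844; 89433/33844 2197933/541504]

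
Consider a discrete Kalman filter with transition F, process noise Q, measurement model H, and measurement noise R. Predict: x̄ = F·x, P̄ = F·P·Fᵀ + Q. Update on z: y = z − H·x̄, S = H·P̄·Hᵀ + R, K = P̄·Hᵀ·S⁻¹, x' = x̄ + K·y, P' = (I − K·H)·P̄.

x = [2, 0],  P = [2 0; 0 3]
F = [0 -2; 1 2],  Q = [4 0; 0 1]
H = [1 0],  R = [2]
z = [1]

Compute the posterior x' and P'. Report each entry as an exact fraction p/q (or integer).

x' = [8/9, 4/3]
P' = [16/9 -4/3; -4/3 7]

x̄ = F·x = [0, 2]
P̄ = F·P·Fᵀ + Q = [16 -12; -12 15]
y = z − H·x̄ = [1]
S = H·P̄·Hᵀ + R = [18]
K = P̄·Hᵀ·S⁻¹ = [8/9; -2/3]
x' = x̄ + K·y = [8/9, 4/3]
P' = (I − K·H)·P̄ = [16/9 -4/3; -4/3 7]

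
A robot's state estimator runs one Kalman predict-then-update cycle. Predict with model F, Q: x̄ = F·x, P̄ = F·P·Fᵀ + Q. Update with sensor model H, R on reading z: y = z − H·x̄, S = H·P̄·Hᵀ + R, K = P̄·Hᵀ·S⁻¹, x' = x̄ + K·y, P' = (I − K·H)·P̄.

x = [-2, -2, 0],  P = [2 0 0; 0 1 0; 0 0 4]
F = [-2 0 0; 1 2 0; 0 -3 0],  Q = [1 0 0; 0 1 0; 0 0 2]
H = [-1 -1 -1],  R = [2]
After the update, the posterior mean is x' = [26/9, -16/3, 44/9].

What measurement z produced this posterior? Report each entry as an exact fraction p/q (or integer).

z = [-2]

x̄ = F·x = [4, -6, 6]
P̄ = F·P·Fᵀ + Q = [9 -4 0; -4 7 -6; 0 -6 11]
S = H·P̄·Hᵀ + R = [9]
K = P̄·Hᵀ·S⁻¹ = [-5/9; 1/3; -5/9]
x' − x̄ = [-10/9, 2/3, -10/9] = K·y
y = (KᵀK)⁻¹·Kᵀ·(x' − x̄) = [2]
z = y + H·x̄ = [2] + [-4] = [-2]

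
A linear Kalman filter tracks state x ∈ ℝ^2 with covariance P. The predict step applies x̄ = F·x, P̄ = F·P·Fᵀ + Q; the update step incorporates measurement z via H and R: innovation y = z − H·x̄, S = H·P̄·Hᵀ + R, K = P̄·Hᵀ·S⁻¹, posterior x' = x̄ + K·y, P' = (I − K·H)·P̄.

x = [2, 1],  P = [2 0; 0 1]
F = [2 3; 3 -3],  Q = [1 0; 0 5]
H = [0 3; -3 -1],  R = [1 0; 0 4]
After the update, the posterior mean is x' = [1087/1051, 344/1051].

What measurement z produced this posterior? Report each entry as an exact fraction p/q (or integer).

x̄ = F·x = [7, 3]
P̄ = F·P·Fᵀ + Q = [18 3; 3 32]
S = H·P̄·Hᵀ + R = [289 -123; -123 216]
K = P̄·Hᵀ·S⁻¹ = [-563/5255 -5122/15765; 5231/15765 -41/47295]
x' − x̄ = [-6270/1051, -2809/1051] = K·y
y = (KᵀK)⁻¹·Kᵀ·(x' − x̄) = [-8, 21]
z = y + H·x̄ = [-8, 21] + [9, -24] = [1, -3]

z = [1, -3]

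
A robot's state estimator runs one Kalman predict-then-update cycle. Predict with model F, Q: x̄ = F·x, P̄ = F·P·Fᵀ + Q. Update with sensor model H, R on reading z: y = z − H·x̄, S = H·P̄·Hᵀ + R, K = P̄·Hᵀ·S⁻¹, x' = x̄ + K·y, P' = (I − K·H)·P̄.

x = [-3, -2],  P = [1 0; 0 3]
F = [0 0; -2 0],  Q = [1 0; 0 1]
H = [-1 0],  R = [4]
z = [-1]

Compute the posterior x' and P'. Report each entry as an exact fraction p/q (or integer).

x̄ = F·x = [0, 6]
P̄ = F·P·Fᵀ + Q = [1 0; 0 5]
y = z − H·x̄ = [-1]
S = H·P̄·Hᵀ + R = [5]
K = P̄·Hᵀ·S⁻¹ = [-1/5; 0]
x' = x̄ + K·y = [1/5, 6]
P' = (I − K·H)·P̄ = [4/5 0; 0 5]

x' = [1/5, 6]
P' = [4/5 0; 0 5]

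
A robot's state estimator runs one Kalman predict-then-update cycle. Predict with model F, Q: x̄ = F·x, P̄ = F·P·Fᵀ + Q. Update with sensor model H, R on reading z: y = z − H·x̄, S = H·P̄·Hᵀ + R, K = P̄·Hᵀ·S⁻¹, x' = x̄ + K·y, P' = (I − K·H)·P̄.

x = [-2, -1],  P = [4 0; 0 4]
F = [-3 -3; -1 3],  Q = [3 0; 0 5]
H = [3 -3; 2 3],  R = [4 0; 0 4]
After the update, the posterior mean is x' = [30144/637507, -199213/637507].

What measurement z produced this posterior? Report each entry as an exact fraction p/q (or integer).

z = [1, -1]

x̄ = F·x = [9, -1]
P̄ = F·P·Fᵀ + Q = [75 -24; -24 45]
S = H·P̄·Hᵀ + R = [1516 -27; -27 421]
K = P̄·Hᵀ·S⁻¹ = [127143/637507 126267/637507; -84798/637507 126303/637507]
x' − x̄ = [-5707419/637507, 438294/637507] = K·y
y = (KᵀK)⁻¹·Kᵀ·(x' − x̄) = [-29, -16]
z = y + H·x̄ = [-29, -16] + [30, 15] = [1, -1]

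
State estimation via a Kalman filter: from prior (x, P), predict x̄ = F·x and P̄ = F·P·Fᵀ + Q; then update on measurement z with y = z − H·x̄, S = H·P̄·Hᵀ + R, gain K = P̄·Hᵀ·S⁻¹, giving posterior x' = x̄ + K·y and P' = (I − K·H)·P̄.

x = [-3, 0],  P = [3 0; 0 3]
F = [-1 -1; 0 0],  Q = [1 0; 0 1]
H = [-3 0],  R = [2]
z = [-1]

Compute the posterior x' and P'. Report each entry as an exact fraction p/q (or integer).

x' = [27/65, 0]
P' = [14/65 0; 0 1]

x̄ = F·x = [3, 0]
P̄ = F·P·Fᵀ + Q = [7 0; 0 1]
y = z − H·x̄ = [8]
S = H·P̄·Hᵀ + R = [65]
K = P̄·Hᵀ·S⁻¹ = [-21/65; 0]
x' = x̄ + K·y = [27/65, 0]
P' = (I − K·H)·P̄ = [14/65 0; 0 1]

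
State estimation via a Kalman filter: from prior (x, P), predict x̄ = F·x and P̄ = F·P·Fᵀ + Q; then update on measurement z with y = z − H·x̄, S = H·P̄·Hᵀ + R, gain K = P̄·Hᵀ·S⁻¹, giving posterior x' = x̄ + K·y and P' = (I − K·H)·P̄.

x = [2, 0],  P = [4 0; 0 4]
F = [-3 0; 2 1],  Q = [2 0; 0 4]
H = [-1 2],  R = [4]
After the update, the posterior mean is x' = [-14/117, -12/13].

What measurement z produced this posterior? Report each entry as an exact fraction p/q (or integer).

x̄ = F·x = [-6, 4]
P̄ = F·P·Fᵀ + Q = [38 -24; -24 24]
S = H·P̄·Hᵀ + R = [234]
K = P̄·Hᵀ·S⁻¹ = [-43/117; 4/13]
x' − x̄ = [688/117, -64/13] = K·y
y = (KᵀK)⁻¹·Kᵀ·(x' − x̄) = [-16]
z = y + H·x̄ = [-16] + [14] = [-2]

z = [-2]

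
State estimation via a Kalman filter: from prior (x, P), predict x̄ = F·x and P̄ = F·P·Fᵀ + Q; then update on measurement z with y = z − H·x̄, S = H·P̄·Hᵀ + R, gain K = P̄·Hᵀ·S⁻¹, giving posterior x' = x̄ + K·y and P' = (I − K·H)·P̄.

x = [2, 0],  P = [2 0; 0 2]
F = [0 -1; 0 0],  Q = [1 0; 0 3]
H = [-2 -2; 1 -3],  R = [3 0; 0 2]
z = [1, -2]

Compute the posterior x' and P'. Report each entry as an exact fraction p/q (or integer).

x' = [-89/120, 43/120]
P' = [37/80 1/80; 1/80 13/80]

x̄ = F·x = [0, 0]
P̄ = F·P·Fᵀ + Q = [3 0; 0 3]
y = z − H·x̄ = [1, -2]
S = H·P̄·Hᵀ + R = [27 12; 12 32]
K = P̄·Hᵀ·S⁻¹ = [-19/60 17/80; -7/60 -19/80]
x' = x̄ + K·y = [-89/120, 43/120]
P' = (I − K·H)·P̄ = [37/80 1/80; 1/80 13/80]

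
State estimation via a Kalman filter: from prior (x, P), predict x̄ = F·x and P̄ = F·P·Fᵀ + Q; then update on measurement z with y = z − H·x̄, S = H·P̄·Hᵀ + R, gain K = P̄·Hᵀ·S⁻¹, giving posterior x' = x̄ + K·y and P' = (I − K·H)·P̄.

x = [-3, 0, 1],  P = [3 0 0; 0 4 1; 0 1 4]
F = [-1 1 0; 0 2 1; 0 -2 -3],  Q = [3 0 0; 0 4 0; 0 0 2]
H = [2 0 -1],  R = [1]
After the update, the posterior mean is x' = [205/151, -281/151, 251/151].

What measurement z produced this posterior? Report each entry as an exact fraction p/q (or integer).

z = [1]

x̄ = F·x = [3, 1, -3]
P̄ = F·P·Fᵀ + Q = [10 9 -11; 9 28 -36; -11 -36 66]
S = H·P̄·Hᵀ + R = [151]
K = P̄·Hᵀ·S⁻¹ = [31/151; 54/151; -88/151]
x' − x̄ = [-248/151, -432/151, 704/151] = K·y
y = (KᵀK)⁻¹·Kᵀ·(x' − x̄) = [-8]
z = y + H·x̄ = [-8] + [9] = [1]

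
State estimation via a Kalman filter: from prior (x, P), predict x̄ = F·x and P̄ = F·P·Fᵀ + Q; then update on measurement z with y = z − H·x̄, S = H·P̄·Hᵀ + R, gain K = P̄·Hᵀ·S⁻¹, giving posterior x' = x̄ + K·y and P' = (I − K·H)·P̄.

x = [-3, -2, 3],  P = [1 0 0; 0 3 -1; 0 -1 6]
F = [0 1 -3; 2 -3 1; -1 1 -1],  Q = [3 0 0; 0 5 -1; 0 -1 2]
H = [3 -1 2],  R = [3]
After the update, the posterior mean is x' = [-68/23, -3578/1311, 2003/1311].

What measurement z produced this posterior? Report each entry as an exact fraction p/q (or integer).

x̄ = F·x = [-11, 3, -2]
P̄ = F·P·Fᵀ + Q = [66 -37 25; -37 48 -22; 25 -22 14]
S = H·P̄·Hᵀ + R = [1311]
K = P̄·Hᵀ·S⁻¹ = [5/23; -203/1311; 125/1311]
x' − x̄ = [185/23, -7511/1311, 4625/1311] = K·y
y = (KᵀK)⁻¹·Kᵀ·(x' − x̄) = [37]
z = y + H·x̄ = [37] + [-40] = [-3]

z = [-3]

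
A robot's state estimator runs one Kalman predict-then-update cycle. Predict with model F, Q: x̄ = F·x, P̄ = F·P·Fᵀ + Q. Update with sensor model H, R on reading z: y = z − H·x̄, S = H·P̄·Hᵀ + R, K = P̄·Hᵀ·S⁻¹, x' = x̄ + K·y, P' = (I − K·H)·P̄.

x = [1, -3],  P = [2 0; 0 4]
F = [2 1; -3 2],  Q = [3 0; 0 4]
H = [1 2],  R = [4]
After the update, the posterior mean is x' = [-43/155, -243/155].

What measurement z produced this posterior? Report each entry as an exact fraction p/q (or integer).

z = [-3]

x̄ = F·x = [-1, -9]
P̄ = F·P·Fᵀ + Q = [15 -4; -4 38]
S = H·P̄·Hᵀ + R = [155]
K = P̄·Hᵀ·S⁻¹ = [7/155; 72/155]
x' − x̄ = [112/155, 1152/155] = K·y
y = (KᵀK)⁻¹·Kᵀ·(x' − x̄) = [16]
z = y + H·x̄ = [16] + [-19] = [-3]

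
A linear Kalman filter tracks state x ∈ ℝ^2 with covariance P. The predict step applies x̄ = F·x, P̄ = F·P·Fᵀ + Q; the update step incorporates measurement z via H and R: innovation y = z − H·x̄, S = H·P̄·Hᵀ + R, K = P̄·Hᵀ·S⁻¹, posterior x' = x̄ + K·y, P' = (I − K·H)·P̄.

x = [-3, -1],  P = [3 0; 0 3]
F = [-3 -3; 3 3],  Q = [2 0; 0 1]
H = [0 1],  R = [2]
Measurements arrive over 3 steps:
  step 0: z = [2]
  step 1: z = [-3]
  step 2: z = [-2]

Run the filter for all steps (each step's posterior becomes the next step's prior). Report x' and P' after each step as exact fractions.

step 0: x̄ = F·x = [12, -12]
step 0: P̄ = F·P·Fᵀ + Q = [56 -54; -54 55]
step 0: y = z − H·x̄ = [14]
step 0: S = H·P̄·Hᵀ + R = [57]
step 0: K = P̄·Hᵀ·S⁻¹ = [-18/19; 55/57]
step 0: x' = x̄ + K·y = [-24/19, 86/57]
step 0: P' = (I − K·H)·P̄ = [92/19 -36/19; -36/19 110/57]
step 1: x̄ = F·x = [-14/19, 14/19]
step 1: P̄ = F·P·Fᵀ + Q = [548/19 -510/19; -510/19 529/19]
step 1: y = z − H·x̄ = [-71/19]
step 1: S = H·P̄·Hᵀ + R = [567/19]
step 1: K = P̄·Hᵀ·S⁻¹ = [-170/189; 529/567]
step 1: x' = x̄ + K·y = [496/189, -1559/567]
step 1: P' = (I − K·H)·P̄ = [296/63 -340/189; -340/189 1058/567]
step 2: x̄ = F·x = [71/189, -71/189]
step 2: P̄ = F·P·Fᵀ + Q = [1808/63 -1682/63; -1682/63 1745/63]
step 2: y = z − H·x̄ = [-307/189]
step 2: S = H·P̄·Hᵀ + R = [1871/63]
step 2: K = P̄·Hᵀ·S⁻¹ = [-1682/1871; 1745/1871]
step 2: x' = x̄ + K·y = [3435/1871, -10612/5613]
step 2: P' = (I − K·H)·P̄ = [8788/1871 -3364/1871; -3364/1871 3490/1871]

step 0: x' = [-24/19, 86/57], P' = [92/19 -36/19; -36/19 110/57]
step 1: x' = [496/189, -1559/567], P' = [296/63 -340/189; -340/189 1058/567]
step 2: x' = [3435/1871, -10612/5613], P' = [8788/1871 -3364/1871; -3364/1871 3490/1871]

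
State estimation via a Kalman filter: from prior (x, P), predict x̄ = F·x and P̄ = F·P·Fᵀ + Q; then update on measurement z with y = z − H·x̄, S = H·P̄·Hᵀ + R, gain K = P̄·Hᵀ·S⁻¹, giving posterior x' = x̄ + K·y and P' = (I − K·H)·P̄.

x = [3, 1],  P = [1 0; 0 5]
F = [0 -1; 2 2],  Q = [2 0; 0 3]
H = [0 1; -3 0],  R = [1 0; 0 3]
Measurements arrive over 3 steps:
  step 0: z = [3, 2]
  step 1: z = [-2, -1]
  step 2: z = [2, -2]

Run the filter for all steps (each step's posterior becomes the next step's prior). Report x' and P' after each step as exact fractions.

step 0: x' = [-85/158, 262/79], P' = [24/79 -5/158; -5/158 147/158]
step 1: x' = [553/5951, -15223/11902], P' = [1755/5951 -142/5951; -142/5951 10355/11902]
step 2: x' = [137814/216599, 634853/433198], P' = [63800/216599 -10071/433198; -10071/433198 752017/866396]

step 0: x̄ = F·x = [-1, 8]
step 0: P̄ = F·P·Fᵀ + Q = [7 -10; -10 27]
step 0: y = z − H·x̄ = [-5, -1]
step 0: S = H·P̄·Hᵀ + R = [28 30; 30 66]
step 0: K = P̄·Hᵀ·S⁻¹ = [-5/158 -24/79; 147/158 5/158]
step 0: x' = x̄ + K·y = [-85/158, 262/79]
step 0: P' = (I − K·H)·P̄ = [24/79 -5/158; -5/158 147/158]
step 1: x̄ = F·x = [-262/79, 439/79]
step 1: P̄ = F·P·Fᵀ + Q = [463/158 -142/79; -142/79 607/79]
step 1: y = z − H·x̄ = [-597/79, -865/79]
step 1: S = H·P̄·Hᵀ + R = [686/79 426/79; 426/79 4641/158]
step 1: K = P̄·Hᵀ·S⁻¹ = [-142/5951 -1755/5951; 10355/11902 142/5951]
step 1: x' = x̄ + K·y = [553/5951, -15223/11902]
step 1: P' = (I − K·H)·P̄ = [1755/5951 -142/5951; -142/5951 10355/11902]
step 2: x̄ = F·x = [15223/11902, -14117/5951]
step 2: P̄ = F·P·Fᵀ + Q = [34159/11902 -10071/5951; -10071/5951 44447/5951]
step 2: y = z − H·x̄ = [26019/5951, 21865/11902]
step 2: S = H·P̄·Hᵀ + R = [50398/5951 30213/5951; 30213/5951 343137/11902]
step 2: K = P̄·Hᵀ·S⁻¹ = [-10071/433198 -63800/216599; 752017/866396 10071/433198]
step 2: x' = x̄ + K·y = [137814/216599, 634853/433198]
step 2: P' = (I − K·H)·P̄ = [63800/216599 -10071/433198; -10071/433198 752017/866396]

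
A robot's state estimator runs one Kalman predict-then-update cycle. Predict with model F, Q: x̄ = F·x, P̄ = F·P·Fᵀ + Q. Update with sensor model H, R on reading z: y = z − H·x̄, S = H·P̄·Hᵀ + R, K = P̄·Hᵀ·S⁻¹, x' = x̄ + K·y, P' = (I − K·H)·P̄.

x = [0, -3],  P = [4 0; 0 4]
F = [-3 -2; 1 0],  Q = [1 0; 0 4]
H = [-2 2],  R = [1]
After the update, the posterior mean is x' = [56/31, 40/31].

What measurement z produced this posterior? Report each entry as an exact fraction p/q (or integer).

x̄ = F·x = [6, 0]
P̄ = F·P·Fᵀ + Q = [53 -12; -12 8]
S = H·P̄·Hᵀ + R = [341]
K = P̄·Hᵀ·S⁻¹ = [-130/341; 40/341]
x' − x̄ = [-130/31, 40/31] = K·y
y = (KᵀK)⁻¹·Kᵀ·(x' − x̄) = [11]
z = y + H·x̄ = [11] + [-12] = [-1]

z = [-1]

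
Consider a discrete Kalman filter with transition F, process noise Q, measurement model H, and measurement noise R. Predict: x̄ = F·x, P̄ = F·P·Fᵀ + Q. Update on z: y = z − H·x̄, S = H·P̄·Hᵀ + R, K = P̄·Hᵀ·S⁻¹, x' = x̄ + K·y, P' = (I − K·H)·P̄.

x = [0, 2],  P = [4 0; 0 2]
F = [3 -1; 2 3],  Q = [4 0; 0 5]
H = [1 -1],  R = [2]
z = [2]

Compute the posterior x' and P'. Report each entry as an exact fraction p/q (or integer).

x̄ = F·x = [-2, 6]
P̄ = F·P·Fᵀ + Q = [42 18; 18 39]
y = z − H·x̄ = [10]
S = H·P̄·Hᵀ + R = [47]
K = P̄·Hᵀ·S⁻¹ = [24/47; -21/47]
x' = x̄ + K·y = [146/47, 72/47]
P' = (I − K·H)·P̄ = [1398/47 1350/47; 1350/47 1392/47]

x' = [146/47, 72/47]
P' = [1398/47 1350/47; 1350/47 1392/47]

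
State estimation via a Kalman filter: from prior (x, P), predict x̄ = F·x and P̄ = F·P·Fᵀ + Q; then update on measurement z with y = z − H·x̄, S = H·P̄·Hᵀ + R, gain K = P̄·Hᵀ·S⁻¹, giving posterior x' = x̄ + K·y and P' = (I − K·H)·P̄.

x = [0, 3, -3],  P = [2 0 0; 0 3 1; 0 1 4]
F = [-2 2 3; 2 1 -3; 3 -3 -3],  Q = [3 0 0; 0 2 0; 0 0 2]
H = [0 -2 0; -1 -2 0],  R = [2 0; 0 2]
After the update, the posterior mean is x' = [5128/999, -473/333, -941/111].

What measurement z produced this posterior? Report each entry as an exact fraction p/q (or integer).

x̄ = F·x = [-3, 12, 0]
P̄ = F·P·Fᵀ + Q = [71 -41 -81; -41 43 45; -81 45 101]
S = H·P̄·Hᵀ + R = [174 90; 90 81]
K = P̄·Hᵀ·S⁻¹ = [314/333 -911/999; -18/37 -5/333; -40/37 121/111]
x' − x̄ = [8125/999, -4469/333, -941/111] = K·y
y = (KᵀK)⁻¹·Kᵀ·(x' − x̄) = [27, 19]
z = y + H·x̄ = [27, 19] + [-24, -21] = [3, -2]

z = [3, -2]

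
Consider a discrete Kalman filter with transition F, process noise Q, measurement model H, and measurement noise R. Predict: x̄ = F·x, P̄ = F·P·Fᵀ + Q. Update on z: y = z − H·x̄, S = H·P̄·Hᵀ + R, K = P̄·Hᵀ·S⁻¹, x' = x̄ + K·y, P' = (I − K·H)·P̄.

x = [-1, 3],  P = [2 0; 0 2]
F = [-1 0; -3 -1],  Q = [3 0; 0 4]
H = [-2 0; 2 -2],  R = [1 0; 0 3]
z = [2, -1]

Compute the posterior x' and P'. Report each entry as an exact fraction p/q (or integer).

x̄ = F·x = [1, 0]
P̄ = F·P·Fᵀ + Q = [5 6; 6 24]
y = z − H·x̄ = [4, -3]
S = H·P̄·Hᵀ + R = [21 4; 4 71]
K = P̄·Hᵀ·S⁻¹ = [-702/1475 -2/1475; -12/25 -12/25]
x' = x̄ + K·y = [-1327/1475, -12/25]
P' = (I − K·H)·P̄ = [351/1475 6/25; 6/25 24/25]

x' = [-1327/1475, -12/25]
P' = [351/1475 6/25; 6/25 24/25]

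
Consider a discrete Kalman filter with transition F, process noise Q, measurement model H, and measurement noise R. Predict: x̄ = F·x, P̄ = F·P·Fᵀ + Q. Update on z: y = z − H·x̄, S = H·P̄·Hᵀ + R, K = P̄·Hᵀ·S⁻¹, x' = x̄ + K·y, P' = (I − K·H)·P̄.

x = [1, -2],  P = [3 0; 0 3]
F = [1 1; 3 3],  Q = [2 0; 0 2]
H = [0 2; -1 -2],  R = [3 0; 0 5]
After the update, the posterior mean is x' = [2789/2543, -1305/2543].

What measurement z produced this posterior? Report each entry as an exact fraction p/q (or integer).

x̄ = F·x = [-1, -3]
P̄ = F·P·Fᵀ + Q = [8 18; 18 56]
S = H·P̄·Hᵀ + R = [227 -260; -260 309]
K = P̄·Hᵀ·S⁻¹ = [-316/2543 -628/2543; 808/2543 -390/2543]
x' − x̄ = [5332/2543, 6324/2543] = K·y
y = (KᵀK)⁻¹·Kᵀ·(x' − x̄) = [3, -10]
z = y + H·x̄ = [3, -10] + [-6, 7] = [-3, -3]

z = [-3, -3]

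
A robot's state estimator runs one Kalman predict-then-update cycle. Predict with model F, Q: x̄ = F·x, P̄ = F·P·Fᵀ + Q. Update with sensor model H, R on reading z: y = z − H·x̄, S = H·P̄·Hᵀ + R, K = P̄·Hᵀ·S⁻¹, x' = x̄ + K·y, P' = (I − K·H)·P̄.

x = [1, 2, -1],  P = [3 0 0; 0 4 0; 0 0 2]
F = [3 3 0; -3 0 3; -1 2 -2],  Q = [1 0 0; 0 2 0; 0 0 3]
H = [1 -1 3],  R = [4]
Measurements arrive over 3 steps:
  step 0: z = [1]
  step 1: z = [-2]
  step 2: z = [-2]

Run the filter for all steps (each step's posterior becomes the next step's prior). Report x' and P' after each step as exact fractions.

step 0: x̄ = F·x = [9, -6, 5]
step 0: P̄ = F·P·Fᵀ + Q = [64 -27 15; -27 47 -3; 15 -3 30]
step 0: y = z − H·x̄ = [-29]
step 0: S = H·P̄·Hᵀ + R = [547]
step 0: K = P̄·Hᵀ·S⁻¹ = [136/547; -83/547; 108/547]
step 0: x' = x̄ + K·y = [979/547, -875/547, -397/547]
step 0: P' = (I − K·H)·P̄ = [16512/547 -3481/547 -6483/547; -3481/547 18820/547 7323/547; -6483/547 7323/547 4746/547]
step 1: x̄ = F·x = [312/547, -4128/547, -1935/547]
step 1: P̄ = F·P·Fᵀ + Q = [255877/547 -109719/547 47901/547; -109719/547 309110/547 66435/547; 47901/547 66435/547 41825/547]
step 1: y = z − H·x̄ = [271/547]
step 1: S = H·P̄·Hᵀ + R = [1051834/547]
step 1: K = P̄·Hᵀ·S⁻¹ = [72757/150262; -109762/525917; 106941/1051834]
step 1: x' = x̄ + K·y = [121753/150262, -4023274/525917, -3667857/1051834]
step 1: P' = (I − K·H)·P̄ = [363939/21466 -470465/75131 -1065825/150262; -470465/75131 253145906/525917 85333371/525917; -1065825/150262 85333371/525917 59518427/1051834]
step 2: x̄ = F·x = [-21582831/1051834, -6780192/525917, -9609653/1051834]
step 2: P̄ = F·P·Fᵀ + Q = [4599618061/1051834 683817597/525917 1985256507/1051834; 683817597/525917 416280280/525917 368762829/525917; 1985256507/1051834 368762829/525917 915398473/1051834]
step 2: y = z − H·x̄ = [17373869/525917]
step 2: S = H·P̄·Hᵀ + R = [9213043460/525917]
step 2: K = P̄·Hᵀ·S⁻¹ = [2296938097/4606521730; 343456451/2303260865; 998481567/4606521730]
step 2: x' = x̄ + K·y = [-9321041533/2303260865, -18347730733/2303260865, -4550194933/2303260865]
step 2: P' = (I − K·H)·P̄ = [80375859591/4606521730 -5297611517/2303260865 -27261110079/4606521730; -5297611517/2303260865 925911774788/2303260865 310861070703/2303260865; -27261110079/4606521730 310861070703/2303260865 217659059251/4606521730]

step 0: x' = [979/547, -875/547, -397/547], P' = [16512/547 -3481/547 -6483/547; -3481/547 18820/547 7323/547; -6483/547 7323/547 4746/547]
step 1: x' = [121753/150262, -4023274/525917, -3667857/1051834], P' = [363939/21466 -470465/75131 -1065825/150262; -470465/75131 253145906/525917 85333371/525917; -1065825/150262 85333371/525917 59518427/1051834]
step 2: x' = [-9321041533/2303260865, -18347730733/2303260865, -4550194933/2303260865], P' = [80375859591/4606521730 -5297611517/2303260865 -27261110079/4606521730; -5297611517/2303260865 925911774788/2303260865 310861070703/2303260865; -27261110079/4606521730 310861070703/2303260865 217659059251/4606521730]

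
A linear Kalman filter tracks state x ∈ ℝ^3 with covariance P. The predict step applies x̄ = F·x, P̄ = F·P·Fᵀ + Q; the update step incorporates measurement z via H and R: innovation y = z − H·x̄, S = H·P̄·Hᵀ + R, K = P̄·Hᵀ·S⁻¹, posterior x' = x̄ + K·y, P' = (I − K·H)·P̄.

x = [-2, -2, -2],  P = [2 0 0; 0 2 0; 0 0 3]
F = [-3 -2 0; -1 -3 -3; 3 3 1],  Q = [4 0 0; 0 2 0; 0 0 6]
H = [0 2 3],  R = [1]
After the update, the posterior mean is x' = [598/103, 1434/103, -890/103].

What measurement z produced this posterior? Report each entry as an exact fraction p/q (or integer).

x̄ = F·x = [10, 14, -14]
P̄ = F·P·Fᵀ + Q = [30 18 -30; 18 49 -33; -30 -33 45]
S = H·P̄·Hᵀ + R = [206]
K = P̄·Hᵀ·S⁻¹ = [-27/103; -1/206; 69/206]
x' − x̄ = [-432/103, -8/103, 552/103] = K·y
y = (KᵀK)⁻¹·Kᵀ·(x' − x̄) = [16]
z = y + H·x̄ = [16] + [-14] = [2]

z = [2]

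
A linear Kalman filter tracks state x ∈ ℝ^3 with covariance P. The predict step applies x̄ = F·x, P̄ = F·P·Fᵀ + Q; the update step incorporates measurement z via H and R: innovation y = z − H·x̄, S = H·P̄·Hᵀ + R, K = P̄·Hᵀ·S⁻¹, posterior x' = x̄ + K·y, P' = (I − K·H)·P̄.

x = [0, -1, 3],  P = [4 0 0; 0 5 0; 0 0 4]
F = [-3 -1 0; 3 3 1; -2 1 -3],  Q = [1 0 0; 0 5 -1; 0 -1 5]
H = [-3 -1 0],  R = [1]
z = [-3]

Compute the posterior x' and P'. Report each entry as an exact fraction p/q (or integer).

x' = [1, 0, -10]
P' = [1221/163 -3588/163 472/163; -3588/163 10701/163 -1381/163; 472/163 -1381/163 8881/163]

x̄ = F·x = [1, 0, -10]
P̄ = F·P·Fᵀ + Q = [42 -51 19; -51 90 -22; 19 -22 62]
y = z − H·x̄ = [0]
S = H·P̄·Hᵀ + R = [163]
K = P̄·Hᵀ·S⁻¹ = [-75/163; 63/163; -35/163]
x' = x̄ + K·y = [1, 0, -10]
P' = (I − K·H)·P̄ = [1221/163 -3588/163 472/163; -3588/163 10701/163 -1381/163; 472/163 -1381/163 8881/163]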